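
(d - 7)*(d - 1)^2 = d^3 - 9*d^2 + 15*d - 7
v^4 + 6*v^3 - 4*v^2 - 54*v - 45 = (v - 3)*(v + 1)*(v + 3)*(v + 5)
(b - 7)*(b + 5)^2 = b^3 + 3*b^2 - 45*b - 175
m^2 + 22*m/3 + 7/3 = (m + 1/3)*(m + 7)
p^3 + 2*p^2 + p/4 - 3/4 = (p - 1/2)*(p + 1)*(p + 3/2)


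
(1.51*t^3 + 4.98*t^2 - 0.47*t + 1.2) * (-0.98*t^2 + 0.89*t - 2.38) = -1.4798*t^5 - 3.5365*t^4 + 1.299*t^3 - 13.4467*t^2 + 2.1866*t - 2.856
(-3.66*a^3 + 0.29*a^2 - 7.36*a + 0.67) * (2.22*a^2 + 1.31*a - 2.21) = -8.1252*a^5 - 4.1508*a^4 - 7.8707*a^3 - 8.7951*a^2 + 17.1433*a - 1.4807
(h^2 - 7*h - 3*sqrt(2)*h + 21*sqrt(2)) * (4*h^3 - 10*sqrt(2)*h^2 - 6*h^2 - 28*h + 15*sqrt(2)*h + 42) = 4*h^5 - 34*h^4 - 22*sqrt(2)*h^4 + 74*h^3 + 187*sqrt(2)*h^3 - 272*h^2 - 147*sqrt(2)*h^2 - 714*sqrt(2)*h + 336*h + 882*sqrt(2)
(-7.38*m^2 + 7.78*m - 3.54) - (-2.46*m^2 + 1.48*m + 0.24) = -4.92*m^2 + 6.3*m - 3.78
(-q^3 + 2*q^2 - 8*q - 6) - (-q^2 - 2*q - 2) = -q^3 + 3*q^2 - 6*q - 4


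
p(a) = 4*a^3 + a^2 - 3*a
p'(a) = 12*a^2 + 2*a - 3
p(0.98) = 1.79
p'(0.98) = 10.48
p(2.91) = 98.31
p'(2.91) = 104.44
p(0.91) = 1.11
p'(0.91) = 8.76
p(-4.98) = -454.28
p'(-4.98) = 284.64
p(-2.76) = -68.20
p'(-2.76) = 82.89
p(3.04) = 112.50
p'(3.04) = 113.98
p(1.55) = 12.65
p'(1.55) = 28.93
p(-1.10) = -0.81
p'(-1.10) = 9.32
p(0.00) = 0.00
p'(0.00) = -3.00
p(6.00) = 882.00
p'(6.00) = 441.00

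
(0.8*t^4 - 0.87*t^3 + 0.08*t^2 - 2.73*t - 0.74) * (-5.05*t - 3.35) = -4.04*t^5 + 1.7135*t^4 + 2.5105*t^3 + 13.5185*t^2 + 12.8825*t + 2.479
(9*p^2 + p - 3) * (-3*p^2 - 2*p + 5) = -27*p^4 - 21*p^3 + 52*p^2 + 11*p - 15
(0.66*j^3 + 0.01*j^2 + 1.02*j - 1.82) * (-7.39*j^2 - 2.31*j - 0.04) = -4.8774*j^5 - 1.5985*j^4 - 7.5873*j^3 + 11.0932*j^2 + 4.1634*j + 0.0728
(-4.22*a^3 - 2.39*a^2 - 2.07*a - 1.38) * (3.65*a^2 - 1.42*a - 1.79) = -15.403*a^5 - 2.7311*a^4 + 3.3921*a^3 + 2.1805*a^2 + 5.6649*a + 2.4702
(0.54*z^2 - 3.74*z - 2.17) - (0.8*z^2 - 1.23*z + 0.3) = -0.26*z^2 - 2.51*z - 2.47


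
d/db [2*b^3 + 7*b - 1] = 6*b^2 + 7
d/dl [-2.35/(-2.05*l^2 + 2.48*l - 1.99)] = (5.828 - 9.635*l)/(2.05*l^2 - 2.48*l + 1.99)^2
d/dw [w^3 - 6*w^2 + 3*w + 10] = 3*w^2 - 12*w + 3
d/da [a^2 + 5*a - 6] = 2*a + 5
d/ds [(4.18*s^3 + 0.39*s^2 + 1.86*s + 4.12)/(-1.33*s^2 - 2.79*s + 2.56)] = (-5.5594*s^4 - 23.3244*s^3 + 33.4881*s^2 + 12.956*s + 16.2564)/(1.7689*s^4 + 7.4214*s^3 + 0.9745*s^2 - 14.2848*s + 6.5536)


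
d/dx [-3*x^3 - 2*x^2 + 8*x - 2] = -9*x^2 - 4*x + 8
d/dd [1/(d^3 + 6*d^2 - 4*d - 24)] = (-3*d^2 - 12*d + 4)/(d^3 + 6*d^2 - 4*d - 24)^2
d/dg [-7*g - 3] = -7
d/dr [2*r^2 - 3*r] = 4*r - 3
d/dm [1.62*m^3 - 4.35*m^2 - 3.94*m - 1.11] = 4.86*m^2 - 8.7*m - 3.94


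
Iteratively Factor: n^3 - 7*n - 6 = (n + 2)*(n^2 - 2*n - 3) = (n + 1)*(n + 2)*(n - 3)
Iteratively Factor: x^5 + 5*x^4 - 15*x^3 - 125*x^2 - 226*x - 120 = (x + 1)*(x^4 + 4*x^3 - 19*x^2 - 106*x - 120) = (x + 1)*(x + 4)*(x^3 - 19*x - 30) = (x + 1)*(x + 2)*(x + 4)*(x^2 - 2*x - 15) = (x + 1)*(x + 2)*(x + 3)*(x + 4)*(x - 5)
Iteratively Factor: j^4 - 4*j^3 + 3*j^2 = (j)*(j^3 - 4*j^2 + 3*j) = j*(j - 3)*(j^2 - j) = j^2*(j - 3)*(j - 1)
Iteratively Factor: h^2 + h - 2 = (h + 2)*(h - 1)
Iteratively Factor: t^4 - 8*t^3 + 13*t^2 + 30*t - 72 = (t - 3)*(t^3 - 5*t^2 - 2*t + 24) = (t - 3)*(t + 2)*(t^2 - 7*t + 12) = (t - 3)^2*(t + 2)*(t - 4)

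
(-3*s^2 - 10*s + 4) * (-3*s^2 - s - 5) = 9*s^4 + 33*s^3 + 13*s^2 + 46*s - 20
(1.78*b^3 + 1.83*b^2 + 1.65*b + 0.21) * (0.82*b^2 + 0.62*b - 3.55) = 1.4596*b^5 + 2.6042*b^4 - 3.8314*b^3 - 5.3013*b^2 - 5.7273*b - 0.7455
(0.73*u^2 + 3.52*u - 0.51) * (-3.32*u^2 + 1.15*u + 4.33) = -2.4236*u^4 - 10.8469*u^3 + 8.9021*u^2 + 14.6551*u - 2.2083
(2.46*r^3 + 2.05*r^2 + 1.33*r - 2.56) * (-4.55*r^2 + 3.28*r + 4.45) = -11.193*r^5 - 1.2587*r^4 + 11.6195*r^3 + 25.1329*r^2 - 2.4783*r - 11.392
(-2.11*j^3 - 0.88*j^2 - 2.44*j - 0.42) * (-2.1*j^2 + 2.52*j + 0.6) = 4.431*j^5 - 3.4692*j^4 + 1.6404*j^3 - 5.7948*j^2 - 2.5224*j - 0.252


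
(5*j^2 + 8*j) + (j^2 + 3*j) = 6*j^2 + 11*j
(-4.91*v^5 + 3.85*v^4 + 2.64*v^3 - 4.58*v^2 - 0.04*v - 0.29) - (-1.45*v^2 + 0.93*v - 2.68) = -4.91*v^5 + 3.85*v^4 + 2.64*v^3 - 3.13*v^2 - 0.97*v + 2.39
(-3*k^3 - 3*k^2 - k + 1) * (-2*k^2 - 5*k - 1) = 6*k^5 + 21*k^4 + 20*k^3 + 6*k^2 - 4*k - 1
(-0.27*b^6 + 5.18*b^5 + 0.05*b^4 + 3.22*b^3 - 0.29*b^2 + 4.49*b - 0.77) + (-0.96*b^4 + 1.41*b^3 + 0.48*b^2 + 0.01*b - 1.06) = -0.27*b^6 + 5.18*b^5 - 0.91*b^4 + 4.63*b^3 + 0.19*b^2 + 4.5*b - 1.83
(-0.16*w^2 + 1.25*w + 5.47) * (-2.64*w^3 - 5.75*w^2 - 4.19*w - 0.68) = 0.4224*w^5 - 2.38*w^4 - 20.9579*w^3 - 36.5812*w^2 - 23.7693*w - 3.7196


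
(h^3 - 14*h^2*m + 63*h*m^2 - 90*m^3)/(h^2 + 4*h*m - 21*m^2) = (h^2 - 11*h*m + 30*m^2)/(h + 7*m)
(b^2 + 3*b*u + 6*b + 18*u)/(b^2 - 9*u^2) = (-b - 6)/(-b + 3*u)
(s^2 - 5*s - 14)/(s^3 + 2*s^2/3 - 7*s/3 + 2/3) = 3*(s - 7)/(3*s^2 - 4*s + 1)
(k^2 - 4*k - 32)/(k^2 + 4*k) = (k - 8)/k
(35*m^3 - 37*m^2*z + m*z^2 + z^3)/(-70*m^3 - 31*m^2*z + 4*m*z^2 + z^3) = (-m + z)/(2*m + z)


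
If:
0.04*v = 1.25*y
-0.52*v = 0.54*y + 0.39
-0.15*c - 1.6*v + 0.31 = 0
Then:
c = 9.81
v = -0.73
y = -0.02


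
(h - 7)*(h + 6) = h^2 - h - 42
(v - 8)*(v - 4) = v^2 - 12*v + 32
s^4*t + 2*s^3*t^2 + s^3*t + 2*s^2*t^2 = s^2*(s + 2*t)*(s*t + t)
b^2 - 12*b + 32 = (b - 8)*(b - 4)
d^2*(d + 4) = d^3 + 4*d^2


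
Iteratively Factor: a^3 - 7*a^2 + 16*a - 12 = (a - 2)*(a^2 - 5*a + 6) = (a - 3)*(a - 2)*(a - 2)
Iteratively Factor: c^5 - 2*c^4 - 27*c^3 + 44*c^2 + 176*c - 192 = (c - 1)*(c^4 - c^3 - 28*c^2 + 16*c + 192) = (c - 1)*(c + 4)*(c^3 - 5*c^2 - 8*c + 48) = (c - 4)*(c - 1)*(c + 4)*(c^2 - c - 12) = (c - 4)*(c - 1)*(c + 3)*(c + 4)*(c - 4)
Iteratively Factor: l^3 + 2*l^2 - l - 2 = (l - 1)*(l^2 + 3*l + 2) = (l - 1)*(l + 2)*(l + 1)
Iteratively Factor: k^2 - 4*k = (k)*(k - 4)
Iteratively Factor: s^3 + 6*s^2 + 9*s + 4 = (s + 4)*(s^2 + 2*s + 1) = (s + 1)*(s + 4)*(s + 1)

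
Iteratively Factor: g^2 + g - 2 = (g + 2)*(g - 1)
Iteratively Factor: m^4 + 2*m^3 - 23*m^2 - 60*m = (m - 5)*(m^3 + 7*m^2 + 12*m) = (m - 5)*(m + 4)*(m^2 + 3*m) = m*(m - 5)*(m + 4)*(m + 3)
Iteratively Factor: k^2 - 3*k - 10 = (k - 5)*(k + 2)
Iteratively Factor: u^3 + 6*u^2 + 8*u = (u + 2)*(u^2 + 4*u) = u*(u + 2)*(u + 4)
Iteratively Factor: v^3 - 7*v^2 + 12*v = (v - 4)*(v^2 - 3*v) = (v - 4)*(v - 3)*(v)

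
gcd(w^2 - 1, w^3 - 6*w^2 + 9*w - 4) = w - 1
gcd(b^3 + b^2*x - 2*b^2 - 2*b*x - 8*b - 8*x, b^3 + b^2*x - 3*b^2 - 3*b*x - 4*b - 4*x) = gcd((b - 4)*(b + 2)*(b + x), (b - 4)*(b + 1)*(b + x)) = b^2 + b*x - 4*b - 4*x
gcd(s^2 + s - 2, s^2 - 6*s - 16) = s + 2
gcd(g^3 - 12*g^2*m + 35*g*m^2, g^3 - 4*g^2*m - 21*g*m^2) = g^2 - 7*g*m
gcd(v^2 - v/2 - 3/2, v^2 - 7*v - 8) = v + 1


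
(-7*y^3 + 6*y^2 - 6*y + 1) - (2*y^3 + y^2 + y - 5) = -9*y^3 + 5*y^2 - 7*y + 6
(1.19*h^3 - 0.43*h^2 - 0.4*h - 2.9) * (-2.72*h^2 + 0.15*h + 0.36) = -3.2368*h^5 + 1.3481*h^4 + 1.4519*h^3 + 7.6732*h^2 - 0.579*h - 1.044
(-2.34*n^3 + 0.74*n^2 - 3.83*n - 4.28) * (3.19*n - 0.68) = -7.4646*n^4 + 3.9518*n^3 - 12.7209*n^2 - 11.0488*n + 2.9104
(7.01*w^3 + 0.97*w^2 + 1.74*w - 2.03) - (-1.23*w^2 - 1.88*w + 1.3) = 7.01*w^3 + 2.2*w^2 + 3.62*w - 3.33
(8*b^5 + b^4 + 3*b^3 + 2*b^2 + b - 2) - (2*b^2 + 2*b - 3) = 8*b^5 + b^4 + 3*b^3 - b + 1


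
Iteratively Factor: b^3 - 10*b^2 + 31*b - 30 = (b - 5)*(b^2 - 5*b + 6) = (b - 5)*(b - 2)*(b - 3)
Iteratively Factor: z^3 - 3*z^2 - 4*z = (z)*(z^2 - 3*z - 4) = z*(z + 1)*(z - 4)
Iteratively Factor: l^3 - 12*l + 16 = (l - 2)*(l^2 + 2*l - 8) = (l - 2)*(l + 4)*(l - 2)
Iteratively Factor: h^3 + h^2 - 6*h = (h + 3)*(h^2 - 2*h) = h*(h + 3)*(h - 2)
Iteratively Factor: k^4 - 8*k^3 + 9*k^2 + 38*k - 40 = (k - 5)*(k^3 - 3*k^2 - 6*k + 8) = (k - 5)*(k - 1)*(k^2 - 2*k - 8) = (k - 5)*(k - 1)*(k + 2)*(k - 4)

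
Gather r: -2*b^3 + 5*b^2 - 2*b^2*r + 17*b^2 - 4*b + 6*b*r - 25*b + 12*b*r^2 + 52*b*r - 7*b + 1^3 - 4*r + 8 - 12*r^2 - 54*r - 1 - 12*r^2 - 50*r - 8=-2*b^3 + 22*b^2 - 36*b + r^2*(12*b - 24) + r*(-2*b^2 + 58*b - 108)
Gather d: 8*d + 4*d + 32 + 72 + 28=12*d + 132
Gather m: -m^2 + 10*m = -m^2 + 10*m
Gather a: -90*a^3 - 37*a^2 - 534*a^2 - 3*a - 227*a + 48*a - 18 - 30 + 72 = -90*a^3 - 571*a^2 - 182*a + 24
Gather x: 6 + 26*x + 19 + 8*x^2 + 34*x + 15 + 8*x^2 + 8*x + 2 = 16*x^2 + 68*x + 42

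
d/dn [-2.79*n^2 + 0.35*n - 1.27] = 0.35 - 5.58*n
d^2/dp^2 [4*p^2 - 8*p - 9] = 8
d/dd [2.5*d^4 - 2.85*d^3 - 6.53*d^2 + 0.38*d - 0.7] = 10.0*d^3 - 8.55*d^2 - 13.06*d + 0.38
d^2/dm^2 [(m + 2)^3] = 6*m + 12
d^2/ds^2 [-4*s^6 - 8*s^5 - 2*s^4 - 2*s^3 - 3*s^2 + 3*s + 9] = -120*s^4 - 160*s^3 - 24*s^2 - 12*s - 6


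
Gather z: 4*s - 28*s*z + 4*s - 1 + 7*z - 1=8*s + z*(7 - 28*s) - 2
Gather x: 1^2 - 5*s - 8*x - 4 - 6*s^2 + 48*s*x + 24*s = -6*s^2 + 19*s + x*(48*s - 8) - 3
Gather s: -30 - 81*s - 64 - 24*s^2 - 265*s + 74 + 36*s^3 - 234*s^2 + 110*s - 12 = 36*s^3 - 258*s^2 - 236*s - 32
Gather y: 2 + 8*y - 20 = 8*y - 18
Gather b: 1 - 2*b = 1 - 2*b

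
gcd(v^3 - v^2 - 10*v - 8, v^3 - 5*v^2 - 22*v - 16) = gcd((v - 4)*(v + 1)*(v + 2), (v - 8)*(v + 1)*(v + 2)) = v^2 + 3*v + 2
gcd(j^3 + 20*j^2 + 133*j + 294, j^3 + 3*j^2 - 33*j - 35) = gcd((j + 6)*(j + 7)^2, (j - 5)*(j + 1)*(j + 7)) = j + 7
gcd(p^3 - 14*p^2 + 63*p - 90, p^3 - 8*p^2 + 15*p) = p^2 - 8*p + 15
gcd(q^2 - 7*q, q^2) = q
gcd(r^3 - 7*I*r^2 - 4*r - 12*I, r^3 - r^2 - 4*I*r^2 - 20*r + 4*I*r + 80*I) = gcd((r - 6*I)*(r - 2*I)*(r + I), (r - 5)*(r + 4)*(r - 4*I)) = 1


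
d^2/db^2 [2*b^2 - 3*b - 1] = 4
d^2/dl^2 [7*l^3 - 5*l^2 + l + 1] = 42*l - 10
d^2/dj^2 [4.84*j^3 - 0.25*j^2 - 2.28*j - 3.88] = 29.04*j - 0.5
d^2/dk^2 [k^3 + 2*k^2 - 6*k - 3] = 6*k + 4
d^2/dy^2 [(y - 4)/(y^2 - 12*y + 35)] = 2*((16 - 3*y)*(y^2 - 12*y + 35) + 4*(y - 6)^2*(y - 4))/(y^2 - 12*y + 35)^3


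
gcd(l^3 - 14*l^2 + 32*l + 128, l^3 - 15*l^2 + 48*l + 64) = l^2 - 16*l + 64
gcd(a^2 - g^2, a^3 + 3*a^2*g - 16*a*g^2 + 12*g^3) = a - g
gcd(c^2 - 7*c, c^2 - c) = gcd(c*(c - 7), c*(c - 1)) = c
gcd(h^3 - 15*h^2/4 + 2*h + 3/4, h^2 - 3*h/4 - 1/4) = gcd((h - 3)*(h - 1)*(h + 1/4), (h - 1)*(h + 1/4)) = h^2 - 3*h/4 - 1/4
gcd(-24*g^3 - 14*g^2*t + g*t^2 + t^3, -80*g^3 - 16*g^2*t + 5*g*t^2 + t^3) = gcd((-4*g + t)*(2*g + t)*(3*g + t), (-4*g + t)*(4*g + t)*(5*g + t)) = -4*g + t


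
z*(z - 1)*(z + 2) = z^3 + z^2 - 2*z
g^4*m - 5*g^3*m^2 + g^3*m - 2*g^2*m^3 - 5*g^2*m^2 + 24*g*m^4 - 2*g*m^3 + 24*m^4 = (g - 4*m)*(g - 3*m)*(g + 2*m)*(g*m + m)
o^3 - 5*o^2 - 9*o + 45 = (o - 5)*(o - 3)*(o + 3)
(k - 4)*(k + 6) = k^2 + 2*k - 24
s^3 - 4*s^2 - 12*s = s*(s - 6)*(s + 2)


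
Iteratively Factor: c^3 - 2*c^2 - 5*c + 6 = (c - 1)*(c^2 - c - 6) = (c - 1)*(c + 2)*(c - 3)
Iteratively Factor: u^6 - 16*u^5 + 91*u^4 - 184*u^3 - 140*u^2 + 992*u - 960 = (u + 2)*(u^5 - 18*u^4 + 127*u^3 - 438*u^2 + 736*u - 480) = (u - 2)*(u + 2)*(u^4 - 16*u^3 + 95*u^2 - 248*u + 240) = (u - 4)*(u - 2)*(u + 2)*(u^3 - 12*u^2 + 47*u - 60) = (u - 4)^2*(u - 2)*(u + 2)*(u^2 - 8*u + 15) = (u - 5)*(u - 4)^2*(u - 2)*(u + 2)*(u - 3)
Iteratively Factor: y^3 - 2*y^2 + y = (y)*(y^2 - 2*y + 1) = y*(y - 1)*(y - 1)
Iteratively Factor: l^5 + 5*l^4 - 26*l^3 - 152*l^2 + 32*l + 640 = (l + 4)*(l^4 + l^3 - 30*l^2 - 32*l + 160) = (l - 2)*(l + 4)*(l^3 + 3*l^2 - 24*l - 80) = (l - 2)*(l + 4)^2*(l^2 - l - 20) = (l - 2)*(l + 4)^3*(l - 5)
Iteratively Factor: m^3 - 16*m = (m + 4)*(m^2 - 4*m) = m*(m + 4)*(m - 4)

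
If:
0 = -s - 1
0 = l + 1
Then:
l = -1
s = -1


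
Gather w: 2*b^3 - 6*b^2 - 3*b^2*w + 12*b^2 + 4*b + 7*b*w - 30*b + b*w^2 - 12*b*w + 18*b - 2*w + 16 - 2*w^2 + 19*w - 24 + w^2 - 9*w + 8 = 2*b^3 + 6*b^2 - 8*b + w^2*(b - 1) + w*(-3*b^2 - 5*b + 8)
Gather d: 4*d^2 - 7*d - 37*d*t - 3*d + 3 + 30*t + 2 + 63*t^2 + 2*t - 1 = 4*d^2 + d*(-37*t - 10) + 63*t^2 + 32*t + 4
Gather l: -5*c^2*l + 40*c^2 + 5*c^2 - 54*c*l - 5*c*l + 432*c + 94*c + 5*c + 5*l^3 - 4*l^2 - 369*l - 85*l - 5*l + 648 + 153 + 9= 45*c^2 + 531*c + 5*l^3 - 4*l^2 + l*(-5*c^2 - 59*c - 459) + 810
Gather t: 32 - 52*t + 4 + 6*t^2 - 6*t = 6*t^2 - 58*t + 36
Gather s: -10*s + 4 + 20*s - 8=10*s - 4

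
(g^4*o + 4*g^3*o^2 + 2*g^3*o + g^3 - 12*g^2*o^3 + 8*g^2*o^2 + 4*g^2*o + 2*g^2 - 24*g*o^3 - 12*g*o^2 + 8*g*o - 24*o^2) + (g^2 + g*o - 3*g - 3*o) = g^4*o + 4*g^3*o^2 + 2*g^3*o + g^3 - 12*g^2*o^3 + 8*g^2*o^2 + 4*g^2*o + 3*g^2 - 24*g*o^3 - 12*g*o^2 + 9*g*o - 3*g - 24*o^2 - 3*o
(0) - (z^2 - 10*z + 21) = -z^2 + 10*z - 21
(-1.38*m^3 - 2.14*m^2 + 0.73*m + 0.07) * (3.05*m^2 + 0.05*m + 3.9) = -4.209*m^5 - 6.596*m^4 - 3.2625*m^3 - 8.096*m^2 + 2.8505*m + 0.273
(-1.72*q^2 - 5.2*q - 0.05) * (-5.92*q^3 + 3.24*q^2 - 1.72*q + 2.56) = 10.1824*q^5 + 25.2112*q^4 - 13.5936*q^3 + 4.3788*q^2 - 13.226*q - 0.128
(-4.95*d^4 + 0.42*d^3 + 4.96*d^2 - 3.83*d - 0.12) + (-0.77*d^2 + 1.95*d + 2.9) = -4.95*d^4 + 0.42*d^3 + 4.19*d^2 - 1.88*d + 2.78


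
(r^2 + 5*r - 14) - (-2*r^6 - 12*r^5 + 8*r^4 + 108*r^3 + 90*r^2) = 2*r^6 + 12*r^5 - 8*r^4 - 108*r^3 - 89*r^2 + 5*r - 14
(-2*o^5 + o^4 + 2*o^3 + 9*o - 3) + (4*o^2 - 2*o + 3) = -2*o^5 + o^4 + 2*o^3 + 4*o^2 + 7*o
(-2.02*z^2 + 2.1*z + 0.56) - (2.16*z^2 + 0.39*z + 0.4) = -4.18*z^2 + 1.71*z + 0.16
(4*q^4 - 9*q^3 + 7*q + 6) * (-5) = -20*q^4 + 45*q^3 - 35*q - 30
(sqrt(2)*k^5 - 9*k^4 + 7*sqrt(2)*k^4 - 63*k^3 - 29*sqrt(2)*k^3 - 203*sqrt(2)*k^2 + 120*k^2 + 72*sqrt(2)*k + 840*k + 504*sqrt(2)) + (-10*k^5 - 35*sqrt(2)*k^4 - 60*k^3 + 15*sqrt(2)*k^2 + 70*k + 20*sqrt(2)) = -10*k^5 + sqrt(2)*k^5 - 28*sqrt(2)*k^4 - 9*k^4 - 123*k^3 - 29*sqrt(2)*k^3 - 188*sqrt(2)*k^2 + 120*k^2 + 72*sqrt(2)*k + 910*k + 524*sqrt(2)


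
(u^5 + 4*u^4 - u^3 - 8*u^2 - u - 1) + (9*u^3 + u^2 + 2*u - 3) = u^5 + 4*u^4 + 8*u^3 - 7*u^2 + u - 4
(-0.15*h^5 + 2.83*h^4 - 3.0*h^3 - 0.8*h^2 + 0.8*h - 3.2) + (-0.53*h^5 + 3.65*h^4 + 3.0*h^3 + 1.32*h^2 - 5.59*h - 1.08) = -0.68*h^5 + 6.48*h^4 + 0.52*h^2 - 4.79*h - 4.28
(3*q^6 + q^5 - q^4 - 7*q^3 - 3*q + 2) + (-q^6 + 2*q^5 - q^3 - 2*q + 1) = 2*q^6 + 3*q^5 - q^4 - 8*q^3 - 5*q + 3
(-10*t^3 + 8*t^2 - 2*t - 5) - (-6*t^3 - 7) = -4*t^3 + 8*t^2 - 2*t + 2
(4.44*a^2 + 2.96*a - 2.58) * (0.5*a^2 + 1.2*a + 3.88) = 2.22*a^4 + 6.808*a^3 + 19.4892*a^2 + 8.3888*a - 10.0104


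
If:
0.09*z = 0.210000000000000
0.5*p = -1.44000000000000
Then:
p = -2.88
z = 2.33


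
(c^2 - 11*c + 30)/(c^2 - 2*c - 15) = (c - 6)/(c + 3)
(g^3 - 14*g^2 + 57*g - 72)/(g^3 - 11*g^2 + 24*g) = (g - 3)/g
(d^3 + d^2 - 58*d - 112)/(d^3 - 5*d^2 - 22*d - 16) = (d + 7)/(d + 1)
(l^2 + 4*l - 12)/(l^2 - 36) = (l - 2)/(l - 6)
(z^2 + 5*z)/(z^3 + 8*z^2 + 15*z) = 1/(z + 3)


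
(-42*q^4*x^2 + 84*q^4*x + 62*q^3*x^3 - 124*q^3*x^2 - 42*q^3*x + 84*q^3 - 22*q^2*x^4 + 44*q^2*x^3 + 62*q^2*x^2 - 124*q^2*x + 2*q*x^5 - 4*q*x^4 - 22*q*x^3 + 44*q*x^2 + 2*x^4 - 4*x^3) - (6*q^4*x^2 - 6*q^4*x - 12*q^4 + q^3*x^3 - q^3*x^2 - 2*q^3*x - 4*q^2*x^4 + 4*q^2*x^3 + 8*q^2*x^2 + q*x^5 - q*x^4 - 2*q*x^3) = -48*q^4*x^2 + 90*q^4*x + 12*q^4 + 61*q^3*x^3 - 123*q^3*x^2 - 40*q^3*x + 84*q^3 - 18*q^2*x^4 + 40*q^2*x^3 + 54*q^2*x^2 - 124*q^2*x + q*x^5 - 3*q*x^4 - 20*q*x^3 + 44*q*x^2 + 2*x^4 - 4*x^3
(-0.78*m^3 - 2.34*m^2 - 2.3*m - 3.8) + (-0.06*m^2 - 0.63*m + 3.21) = -0.78*m^3 - 2.4*m^2 - 2.93*m - 0.59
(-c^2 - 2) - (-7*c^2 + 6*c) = 6*c^2 - 6*c - 2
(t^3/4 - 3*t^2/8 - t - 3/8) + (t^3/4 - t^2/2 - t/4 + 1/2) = t^3/2 - 7*t^2/8 - 5*t/4 + 1/8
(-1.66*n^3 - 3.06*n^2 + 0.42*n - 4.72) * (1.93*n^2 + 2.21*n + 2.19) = -3.2038*n^5 - 9.5744*n^4 - 9.5874*n^3 - 14.8828*n^2 - 9.5114*n - 10.3368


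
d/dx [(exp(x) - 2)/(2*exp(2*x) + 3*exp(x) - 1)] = (-(exp(x) - 2)*(4*exp(x) + 3) + 2*exp(2*x) + 3*exp(x) - 1)*exp(x)/(2*exp(2*x) + 3*exp(x) - 1)^2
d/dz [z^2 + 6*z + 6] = 2*z + 6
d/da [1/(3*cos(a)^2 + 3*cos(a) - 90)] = (2*cos(a) + 1)*sin(a)/(3*(cos(a)^2 + cos(a) - 30)^2)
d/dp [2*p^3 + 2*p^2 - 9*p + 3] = 6*p^2 + 4*p - 9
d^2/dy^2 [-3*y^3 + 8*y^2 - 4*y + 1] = 16 - 18*y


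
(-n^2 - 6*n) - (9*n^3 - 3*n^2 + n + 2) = -9*n^3 + 2*n^2 - 7*n - 2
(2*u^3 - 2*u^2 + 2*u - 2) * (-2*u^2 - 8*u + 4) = -4*u^5 - 12*u^4 + 20*u^3 - 20*u^2 + 24*u - 8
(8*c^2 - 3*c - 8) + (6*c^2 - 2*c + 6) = 14*c^2 - 5*c - 2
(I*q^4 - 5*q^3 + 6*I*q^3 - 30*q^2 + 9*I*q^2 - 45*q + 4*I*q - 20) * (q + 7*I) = I*q^5 - 12*q^4 + 6*I*q^4 - 72*q^3 - 26*I*q^3 - 108*q^2 - 206*I*q^2 - 48*q - 315*I*q - 140*I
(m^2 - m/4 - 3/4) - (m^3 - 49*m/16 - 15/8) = -m^3 + m^2 + 45*m/16 + 9/8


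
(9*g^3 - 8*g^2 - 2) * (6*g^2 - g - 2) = 54*g^5 - 57*g^4 - 10*g^3 + 4*g^2 + 2*g + 4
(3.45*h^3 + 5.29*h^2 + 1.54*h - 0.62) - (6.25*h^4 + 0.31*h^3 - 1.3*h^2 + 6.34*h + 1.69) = -6.25*h^4 + 3.14*h^3 + 6.59*h^2 - 4.8*h - 2.31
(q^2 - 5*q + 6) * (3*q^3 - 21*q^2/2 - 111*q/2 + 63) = 3*q^5 - 51*q^4/2 + 15*q^3 + 555*q^2/2 - 648*q + 378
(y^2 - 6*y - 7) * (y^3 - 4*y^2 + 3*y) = y^5 - 10*y^4 + 20*y^3 + 10*y^2 - 21*y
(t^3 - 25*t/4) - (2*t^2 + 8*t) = t^3 - 2*t^2 - 57*t/4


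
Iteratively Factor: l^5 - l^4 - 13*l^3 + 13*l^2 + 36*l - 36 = (l - 1)*(l^4 - 13*l^2 + 36) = (l - 1)*(l + 2)*(l^3 - 2*l^2 - 9*l + 18) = (l - 3)*(l - 1)*(l + 2)*(l^2 + l - 6) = (l - 3)*(l - 1)*(l + 2)*(l + 3)*(l - 2)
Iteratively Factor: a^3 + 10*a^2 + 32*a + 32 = (a + 2)*(a^2 + 8*a + 16) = (a + 2)*(a + 4)*(a + 4)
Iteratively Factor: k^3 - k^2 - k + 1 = (k + 1)*(k^2 - 2*k + 1) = (k - 1)*(k + 1)*(k - 1)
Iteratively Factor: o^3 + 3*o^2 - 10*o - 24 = (o + 2)*(o^2 + o - 12) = (o + 2)*(o + 4)*(o - 3)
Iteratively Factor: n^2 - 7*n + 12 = (n - 4)*(n - 3)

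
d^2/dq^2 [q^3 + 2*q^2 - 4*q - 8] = 6*q + 4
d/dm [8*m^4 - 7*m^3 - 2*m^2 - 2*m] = 32*m^3 - 21*m^2 - 4*m - 2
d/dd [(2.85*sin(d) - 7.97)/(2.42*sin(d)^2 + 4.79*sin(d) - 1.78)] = (-6.897*sin(d)^2 + 38.5748*sin(d) + 33.1033)*cos(d)/(5.8564*sin(d)^4 + 23.1836*sin(d)^3 + 14.3289*sin(d)^2 - 17.0524*sin(d) + 3.1684)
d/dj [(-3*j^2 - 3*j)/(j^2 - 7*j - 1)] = 3*(8*j^2 + 2*j + 1)/(j^4 - 14*j^3 + 47*j^2 + 14*j + 1)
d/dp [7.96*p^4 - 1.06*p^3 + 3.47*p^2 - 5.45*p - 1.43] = 31.84*p^3 - 3.18*p^2 + 6.94*p - 5.45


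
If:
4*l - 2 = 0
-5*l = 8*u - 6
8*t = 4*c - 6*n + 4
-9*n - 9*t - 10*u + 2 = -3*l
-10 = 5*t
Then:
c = -103/48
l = 1/2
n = 137/72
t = -2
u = 7/16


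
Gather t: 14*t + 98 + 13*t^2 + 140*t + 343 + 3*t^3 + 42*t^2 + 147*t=3*t^3 + 55*t^2 + 301*t + 441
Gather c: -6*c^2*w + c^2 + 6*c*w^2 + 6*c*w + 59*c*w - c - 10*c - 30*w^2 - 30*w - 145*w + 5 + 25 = c^2*(1 - 6*w) + c*(6*w^2 + 65*w - 11) - 30*w^2 - 175*w + 30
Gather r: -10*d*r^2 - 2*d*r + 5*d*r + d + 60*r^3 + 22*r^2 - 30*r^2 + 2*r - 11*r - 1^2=d + 60*r^3 + r^2*(-10*d - 8) + r*(3*d - 9) - 1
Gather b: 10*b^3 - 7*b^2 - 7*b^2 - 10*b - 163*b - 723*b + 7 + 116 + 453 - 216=10*b^3 - 14*b^2 - 896*b + 360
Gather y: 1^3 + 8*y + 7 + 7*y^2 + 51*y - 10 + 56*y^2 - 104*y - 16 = 63*y^2 - 45*y - 18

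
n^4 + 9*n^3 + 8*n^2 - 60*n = n*(n - 2)*(n + 5)*(n + 6)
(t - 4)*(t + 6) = t^2 + 2*t - 24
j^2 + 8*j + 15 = (j + 3)*(j + 5)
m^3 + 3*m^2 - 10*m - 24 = (m - 3)*(m + 2)*(m + 4)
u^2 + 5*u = u*(u + 5)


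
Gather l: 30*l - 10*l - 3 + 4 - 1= 20*l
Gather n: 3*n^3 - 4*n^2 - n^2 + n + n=3*n^3 - 5*n^2 + 2*n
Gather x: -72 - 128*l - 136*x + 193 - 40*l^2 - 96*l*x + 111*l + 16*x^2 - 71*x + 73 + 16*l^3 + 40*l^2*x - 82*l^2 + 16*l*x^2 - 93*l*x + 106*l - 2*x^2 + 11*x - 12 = 16*l^3 - 122*l^2 + 89*l + x^2*(16*l + 14) + x*(40*l^2 - 189*l - 196) + 182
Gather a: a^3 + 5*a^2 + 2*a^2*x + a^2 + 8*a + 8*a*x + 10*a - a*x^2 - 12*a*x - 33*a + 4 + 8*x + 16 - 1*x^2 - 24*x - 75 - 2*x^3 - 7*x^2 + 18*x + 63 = a^3 + a^2*(2*x + 6) + a*(-x^2 - 4*x - 15) - 2*x^3 - 8*x^2 + 2*x + 8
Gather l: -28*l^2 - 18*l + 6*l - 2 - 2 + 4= -28*l^2 - 12*l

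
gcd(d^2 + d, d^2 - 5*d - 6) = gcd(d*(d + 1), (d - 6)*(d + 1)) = d + 1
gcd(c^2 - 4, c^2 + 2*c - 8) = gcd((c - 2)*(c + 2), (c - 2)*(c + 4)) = c - 2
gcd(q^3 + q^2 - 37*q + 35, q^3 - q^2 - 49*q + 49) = q^2 + 6*q - 7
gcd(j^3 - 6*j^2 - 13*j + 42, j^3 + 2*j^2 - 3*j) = j + 3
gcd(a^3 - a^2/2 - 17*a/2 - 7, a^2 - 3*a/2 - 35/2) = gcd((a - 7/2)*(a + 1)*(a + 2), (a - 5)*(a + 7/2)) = 1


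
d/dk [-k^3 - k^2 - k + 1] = -3*k^2 - 2*k - 1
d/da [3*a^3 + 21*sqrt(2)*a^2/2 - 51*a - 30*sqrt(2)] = 9*a^2 + 21*sqrt(2)*a - 51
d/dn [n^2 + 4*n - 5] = 2*n + 4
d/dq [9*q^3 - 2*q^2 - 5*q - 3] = 27*q^2 - 4*q - 5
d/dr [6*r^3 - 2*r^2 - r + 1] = 18*r^2 - 4*r - 1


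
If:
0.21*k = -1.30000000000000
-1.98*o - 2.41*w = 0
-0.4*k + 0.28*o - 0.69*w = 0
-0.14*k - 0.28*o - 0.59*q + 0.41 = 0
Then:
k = -6.19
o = -2.92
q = 3.55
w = 2.40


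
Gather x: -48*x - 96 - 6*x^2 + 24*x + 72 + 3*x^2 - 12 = -3*x^2 - 24*x - 36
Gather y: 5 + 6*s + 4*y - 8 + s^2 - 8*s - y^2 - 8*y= s^2 - 2*s - y^2 - 4*y - 3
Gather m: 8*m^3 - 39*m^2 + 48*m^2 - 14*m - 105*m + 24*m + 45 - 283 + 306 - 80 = 8*m^3 + 9*m^2 - 95*m - 12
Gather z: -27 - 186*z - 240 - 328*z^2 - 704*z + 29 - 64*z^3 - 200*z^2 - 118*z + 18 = -64*z^3 - 528*z^2 - 1008*z - 220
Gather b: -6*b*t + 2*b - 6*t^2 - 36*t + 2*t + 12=b*(2 - 6*t) - 6*t^2 - 34*t + 12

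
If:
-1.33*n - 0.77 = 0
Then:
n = -0.58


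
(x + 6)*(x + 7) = x^2 + 13*x + 42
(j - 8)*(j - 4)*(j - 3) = j^3 - 15*j^2 + 68*j - 96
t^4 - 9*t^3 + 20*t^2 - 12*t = t*(t - 6)*(t - 2)*(t - 1)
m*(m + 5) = m^2 + 5*m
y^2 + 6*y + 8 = (y + 2)*(y + 4)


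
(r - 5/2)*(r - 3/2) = r^2 - 4*r + 15/4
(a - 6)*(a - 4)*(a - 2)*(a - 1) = a^4 - 13*a^3 + 56*a^2 - 92*a + 48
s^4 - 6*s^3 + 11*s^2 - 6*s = s*(s - 3)*(s - 2)*(s - 1)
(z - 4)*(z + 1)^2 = z^3 - 2*z^2 - 7*z - 4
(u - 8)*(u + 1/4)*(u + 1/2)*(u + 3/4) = u^4 - 13*u^3/2 - 181*u^2/16 - 173*u/32 - 3/4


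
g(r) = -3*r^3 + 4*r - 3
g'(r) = 4 - 9*r^2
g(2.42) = -35.84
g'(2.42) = -48.71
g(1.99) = -18.68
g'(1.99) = -31.64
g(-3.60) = 122.57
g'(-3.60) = -112.64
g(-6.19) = 683.77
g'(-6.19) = -340.84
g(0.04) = -2.84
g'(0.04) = 3.99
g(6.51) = -804.64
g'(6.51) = -377.42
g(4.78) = -311.53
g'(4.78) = -201.64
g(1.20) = -3.38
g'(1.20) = -8.96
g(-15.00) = 10062.00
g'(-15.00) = -2021.00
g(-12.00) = 5133.00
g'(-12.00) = -1292.00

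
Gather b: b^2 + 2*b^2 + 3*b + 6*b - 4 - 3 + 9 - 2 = 3*b^2 + 9*b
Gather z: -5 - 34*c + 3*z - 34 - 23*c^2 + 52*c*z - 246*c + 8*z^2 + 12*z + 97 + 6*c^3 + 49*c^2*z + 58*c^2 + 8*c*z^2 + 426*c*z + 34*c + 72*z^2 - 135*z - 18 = 6*c^3 + 35*c^2 - 246*c + z^2*(8*c + 80) + z*(49*c^2 + 478*c - 120) + 40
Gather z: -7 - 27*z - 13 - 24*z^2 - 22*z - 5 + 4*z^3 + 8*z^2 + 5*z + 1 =4*z^3 - 16*z^2 - 44*z - 24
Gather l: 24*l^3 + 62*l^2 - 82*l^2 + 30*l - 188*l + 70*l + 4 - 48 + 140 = 24*l^3 - 20*l^2 - 88*l + 96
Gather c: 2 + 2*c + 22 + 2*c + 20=4*c + 44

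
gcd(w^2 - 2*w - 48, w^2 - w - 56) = w - 8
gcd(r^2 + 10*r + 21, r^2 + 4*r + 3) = r + 3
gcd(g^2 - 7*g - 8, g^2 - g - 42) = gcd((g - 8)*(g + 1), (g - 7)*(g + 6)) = 1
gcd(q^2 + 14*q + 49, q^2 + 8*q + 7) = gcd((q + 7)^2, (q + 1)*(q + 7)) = q + 7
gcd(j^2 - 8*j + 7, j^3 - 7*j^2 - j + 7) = j^2 - 8*j + 7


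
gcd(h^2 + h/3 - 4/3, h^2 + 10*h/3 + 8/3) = h + 4/3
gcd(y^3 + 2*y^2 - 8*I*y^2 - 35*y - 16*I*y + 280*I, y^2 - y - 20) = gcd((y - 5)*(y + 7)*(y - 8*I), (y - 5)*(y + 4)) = y - 5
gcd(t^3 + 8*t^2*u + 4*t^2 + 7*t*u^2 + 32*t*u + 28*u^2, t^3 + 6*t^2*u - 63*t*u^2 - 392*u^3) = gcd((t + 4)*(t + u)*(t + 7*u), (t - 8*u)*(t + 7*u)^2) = t + 7*u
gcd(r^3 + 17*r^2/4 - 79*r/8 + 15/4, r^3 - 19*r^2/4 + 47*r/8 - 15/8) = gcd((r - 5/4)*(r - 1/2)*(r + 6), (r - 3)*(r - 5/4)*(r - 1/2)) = r^2 - 7*r/4 + 5/8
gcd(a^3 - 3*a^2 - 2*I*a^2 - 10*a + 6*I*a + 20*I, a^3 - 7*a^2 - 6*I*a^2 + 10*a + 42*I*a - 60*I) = a - 5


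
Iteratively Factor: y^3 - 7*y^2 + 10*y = (y - 2)*(y^2 - 5*y) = y*(y - 2)*(y - 5)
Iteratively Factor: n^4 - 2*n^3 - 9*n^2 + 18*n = (n + 3)*(n^3 - 5*n^2 + 6*n) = n*(n + 3)*(n^2 - 5*n + 6) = n*(n - 2)*(n + 3)*(n - 3)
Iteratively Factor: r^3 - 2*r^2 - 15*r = (r - 5)*(r^2 + 3*r) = (r - 5)*(r + 3)*(r)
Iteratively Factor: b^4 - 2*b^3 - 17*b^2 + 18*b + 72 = (b + 3)*(b^3 - 5*b^2 - 2*b + 24) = (b + 2)*(b + 3)*(b^2 - 7*b + 12) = (b - 4)*(b + 2)*(b + 3)*(b - 3)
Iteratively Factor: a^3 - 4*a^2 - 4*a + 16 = (a - 4)*(a^2 - 4) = (a - 4)*(a - 2)*(a + 2)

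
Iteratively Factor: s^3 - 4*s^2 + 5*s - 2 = (s - 2)*(s^2 - 2*s + 1) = (s - 2)*(s - 1)*(s - 1)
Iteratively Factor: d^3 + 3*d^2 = (d + 3)*(d^2) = d*(d + 3)*(d)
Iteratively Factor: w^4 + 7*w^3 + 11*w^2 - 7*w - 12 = (w + 1)*(w^3 + 6*w^2 + 5*w - 12) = (w + 1)*(w + 4)*(w^2 + 2*w - 3) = (w + 1)*(w + 3)*(w + 4)*(w - 1)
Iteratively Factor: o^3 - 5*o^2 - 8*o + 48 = (o - 4)*(o^2 - o - 12) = (o - 4)*(o + 3)*(o - 4)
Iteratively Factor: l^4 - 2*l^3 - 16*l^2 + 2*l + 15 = (l - 5)*(l^3 + 3*l^2 - l - 3) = (l - 5)*(l + 1)*(l^2 + 2*l - 3) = (l - 5)*(l - 1)*(l + 1)*(l + 3)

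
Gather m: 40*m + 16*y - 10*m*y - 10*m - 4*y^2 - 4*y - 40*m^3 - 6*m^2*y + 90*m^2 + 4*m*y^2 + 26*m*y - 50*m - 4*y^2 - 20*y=-40*m^3 + m^2*(90 - 6*y) + m*(4*y^2 + 16*y - 20) - 8*y^2 - 8*y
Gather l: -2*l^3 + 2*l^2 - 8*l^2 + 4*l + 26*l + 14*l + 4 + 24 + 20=-2*l^3 - 6*l^2 + 44*l + 48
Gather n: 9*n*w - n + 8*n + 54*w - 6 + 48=n*(9*w + 7) + 54*w + 42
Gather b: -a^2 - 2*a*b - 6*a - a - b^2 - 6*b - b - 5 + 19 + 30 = -a^2 - 7*a - b^2 + b*(-2*a - 7) + 44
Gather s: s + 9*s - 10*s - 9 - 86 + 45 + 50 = 0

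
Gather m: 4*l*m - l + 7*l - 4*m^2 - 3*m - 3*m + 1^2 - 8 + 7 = 6*l - 4*m^2 + m*(4*l - 6)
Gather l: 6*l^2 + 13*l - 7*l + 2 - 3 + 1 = 6*l^2 + 6*l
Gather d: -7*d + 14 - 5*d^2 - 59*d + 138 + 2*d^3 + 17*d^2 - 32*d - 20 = 2*d^3 + 12*d^2 - 98*d + 132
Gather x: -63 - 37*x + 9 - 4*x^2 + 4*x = -4*x^2 - 33*x - 54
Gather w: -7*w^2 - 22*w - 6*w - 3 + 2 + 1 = -7*w^2 - 28*w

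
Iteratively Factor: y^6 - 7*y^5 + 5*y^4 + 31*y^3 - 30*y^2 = (y - 5)*(y^5 - 2*y^4 - 5*y^3 + 6*y^2) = (y - 5)*(y - 1)*(y^4 - y^3 - 6*y^2) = y*(y - 5)*(y - 1)*(y^3 - y^2 - 6*y) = y^2*(y - 5)*(y - 1)*(y^2 - y - 6) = y^2*(y - 5)*(y - 1)*(y + 2)*(y - 3)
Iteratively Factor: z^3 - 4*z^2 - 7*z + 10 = (z - 1)*(z^2 - 3*z - 10) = (z - 5)*(z - 1)*(z + 2)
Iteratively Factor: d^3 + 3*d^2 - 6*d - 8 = (d - 2)*(d^2 + 5*d + 4) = (d - 2)*(d + 1)*(d + 4)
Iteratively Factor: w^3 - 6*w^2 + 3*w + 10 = (w - 2)*(w^2 - 4*w - 5) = (w - 5)*(w - 2)*(w + 1)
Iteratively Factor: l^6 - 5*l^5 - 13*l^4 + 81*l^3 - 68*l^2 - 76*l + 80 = (l + 1)*(l^5 - 6*l^4 - 7*l^3 + 88*l^2 - 156*l + 80) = (l - 5)*(l + 1)*(l^4 - l^3 - 12*l^2 + 28*l - 16) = (l - 5)*(l + 1)*(l + 4)*(l^3 - 5*l^2 + 8*l - 4) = (l - 5)*(l - 2)*(l + 1)*(l + 4)*(l^2 - 3*l + 2) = (l - 5)*(l - 2)^2*(l + 1)*(l + 4)*(l - 1)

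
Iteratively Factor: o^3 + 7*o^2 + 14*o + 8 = (o + 2)*(o^2 + 5*o + 4) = (o + 1)*(o + 2)*(o + 4)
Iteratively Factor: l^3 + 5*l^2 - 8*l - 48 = (l + 4)*(l^2 + l - 12) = (l - 3)*(l + 4)*(l + 4)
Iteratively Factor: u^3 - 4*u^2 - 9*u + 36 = (u + 3)*(u^2 - 7*u + 12) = (u - 4)*(u + 3)*(u - 3)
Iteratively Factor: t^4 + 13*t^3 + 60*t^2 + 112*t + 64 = (t + 4)*(t^3 + 9*t^2 + 24*t + 16) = (t + 1)*(t + 4)*(t^2 + 8*t + 16) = (t + 1)*(t + 4)^2*(t + 4)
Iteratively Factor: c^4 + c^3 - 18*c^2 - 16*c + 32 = (c + 4)*(c^3 - 3*c^2 - 6*c + 8) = (c - 4)*(c + 4)*(c^2 + c - 2) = (c - 4)*(c - 1)*(c + 4)*(c + 2)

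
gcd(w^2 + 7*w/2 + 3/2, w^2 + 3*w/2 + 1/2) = w + 1/2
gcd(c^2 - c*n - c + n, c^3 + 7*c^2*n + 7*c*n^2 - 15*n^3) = c - n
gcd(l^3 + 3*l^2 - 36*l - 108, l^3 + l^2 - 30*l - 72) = l^2 - 3*l - 18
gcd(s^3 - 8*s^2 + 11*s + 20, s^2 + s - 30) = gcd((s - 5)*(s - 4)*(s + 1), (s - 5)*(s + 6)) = s - 5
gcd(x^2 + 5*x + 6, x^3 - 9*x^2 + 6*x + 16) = 1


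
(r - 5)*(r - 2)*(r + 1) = r^3 - 6*r^2 + 3*r + 10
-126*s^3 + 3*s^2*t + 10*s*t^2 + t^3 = (-3*s + t)*(6*s + t)*(7*s + t)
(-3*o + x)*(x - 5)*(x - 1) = -3*o*x^2 + 18*o*x - 15*o + x^3 - 6*x^2 + 5*x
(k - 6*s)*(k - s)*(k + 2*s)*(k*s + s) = k^4*s - 5*k^3*s^2 + k^3*s - 8*k^2*s^3 - 5*k^2*s^2 + 12*k*s^4 - 8*k*s^3 + 12*s^4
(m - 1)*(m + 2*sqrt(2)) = m^2 - m + 2*sqrt(2)*m - 2*sqrt(2)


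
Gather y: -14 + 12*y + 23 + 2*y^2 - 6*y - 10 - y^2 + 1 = y^2 + 6*y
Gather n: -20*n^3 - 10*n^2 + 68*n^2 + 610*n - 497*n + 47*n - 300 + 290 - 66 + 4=-20*n^3 + 58*n^2 + 160*n - 72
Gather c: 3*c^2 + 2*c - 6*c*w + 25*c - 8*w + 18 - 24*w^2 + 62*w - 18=3*c^2 + c*(27 - 6*w) - 24*w^2 + 54*w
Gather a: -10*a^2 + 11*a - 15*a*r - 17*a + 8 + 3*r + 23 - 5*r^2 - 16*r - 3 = -10*a^2 + a*(-15*r - 6) - 5*r^2 - 13*r + 28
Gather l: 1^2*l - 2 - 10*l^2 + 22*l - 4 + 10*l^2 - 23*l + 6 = 0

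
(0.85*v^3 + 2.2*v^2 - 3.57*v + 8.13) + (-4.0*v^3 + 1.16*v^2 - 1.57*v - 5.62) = -3.15*v^3 + 3.36*v^2 - 5.14*v + 2.51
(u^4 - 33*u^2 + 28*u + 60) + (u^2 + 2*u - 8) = u^4 - 32*u^2 + 30*u + 52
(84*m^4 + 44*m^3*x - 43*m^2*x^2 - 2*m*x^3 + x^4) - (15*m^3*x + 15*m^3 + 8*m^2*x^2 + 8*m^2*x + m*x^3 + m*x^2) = 84*m^4 + 29*m^3*x - 15*m^3 - 51*m^2*x^2 - 8*m^2*x - 3*m*x^3 - m*x^2 + x^4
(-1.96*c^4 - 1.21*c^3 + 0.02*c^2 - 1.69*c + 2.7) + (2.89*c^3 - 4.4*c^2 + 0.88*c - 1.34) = -1.96*c^4 + 1.68*c^3 - 4.38*c^2 - 0.81*c + 1.36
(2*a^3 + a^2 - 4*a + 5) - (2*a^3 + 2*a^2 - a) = -a^2 - 3*a + 5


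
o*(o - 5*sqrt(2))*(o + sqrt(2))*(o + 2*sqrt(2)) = o^4 - 2*sqrt(2)*o^3 - 26*o^2 - 20*sqrt(2)*o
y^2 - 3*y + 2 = (y - 2)*(y - 1)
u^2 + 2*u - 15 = (u - 3)*(u + 5)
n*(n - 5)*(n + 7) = n^3 + 2*n^2 - 35*n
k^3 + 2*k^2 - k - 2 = (k - 1)*(k + 1)*(k + 2)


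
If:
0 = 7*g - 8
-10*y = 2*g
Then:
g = 8/7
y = -8/35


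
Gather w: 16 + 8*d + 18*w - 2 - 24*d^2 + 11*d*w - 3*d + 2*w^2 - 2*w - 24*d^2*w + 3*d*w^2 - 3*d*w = -24*d^2 + 5*d + w^2*(3*d + 2) + w*(-24*d^2 + 8*d + 16) + 14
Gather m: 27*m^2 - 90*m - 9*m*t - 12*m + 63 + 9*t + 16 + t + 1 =27*m^2 + m*(-9*t - 102) + 10*t + 80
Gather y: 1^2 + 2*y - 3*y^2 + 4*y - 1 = -3*y^2 + 6*y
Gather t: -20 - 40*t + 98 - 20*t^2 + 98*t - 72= -20*t^2 + 58*t + 6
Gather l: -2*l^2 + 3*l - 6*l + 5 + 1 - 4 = -2*l^2 - 3*l + 2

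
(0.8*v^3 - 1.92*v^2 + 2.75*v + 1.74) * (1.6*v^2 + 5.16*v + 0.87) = 1.28*v^5 + 1.056*v^4 - 4.8112*v^3 + 15.3036*v^2 + 11.3709*v + 1.5138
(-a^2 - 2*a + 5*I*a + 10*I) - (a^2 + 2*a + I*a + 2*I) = -2*a^2 - 4*a + 4*I*a + 8*I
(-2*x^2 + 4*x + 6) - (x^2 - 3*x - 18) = -3*x^2 + 7*x + 24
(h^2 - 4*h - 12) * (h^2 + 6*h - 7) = h^4 + 2*h^3 - 43*h^2 - 44*h + 84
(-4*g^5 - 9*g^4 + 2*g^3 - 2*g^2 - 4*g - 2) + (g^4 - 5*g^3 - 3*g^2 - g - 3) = -4*g^5 - 8*g^4 - 3*g^3 - 5*g^2 - 5*g - 5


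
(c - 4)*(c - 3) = c^2 - 7*c + 12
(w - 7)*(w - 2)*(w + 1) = w^3 - 8*w^2 + 5*w + 14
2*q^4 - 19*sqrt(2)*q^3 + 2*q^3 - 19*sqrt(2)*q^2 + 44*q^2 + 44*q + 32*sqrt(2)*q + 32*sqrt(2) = (q - 8*sqrt(2))*(q - 2*sqrt(2))*(sqrt(2)*q + 1)*(sqrt(2)*q + sqrt(2))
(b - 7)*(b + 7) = b^2 - 49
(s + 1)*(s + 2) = s^2 + 3*s + 2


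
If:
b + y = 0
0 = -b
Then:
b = 0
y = 0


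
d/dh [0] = 0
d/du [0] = 0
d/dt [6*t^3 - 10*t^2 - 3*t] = 18*t^2 - 20*t - 3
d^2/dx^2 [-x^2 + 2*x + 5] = -2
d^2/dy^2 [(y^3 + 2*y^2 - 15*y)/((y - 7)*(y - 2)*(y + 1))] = 4*(5*y^6 - 30*y^5 + 123*y^4 - 432*y^3 + 1071*y^2 - 2226*y + 721)/(y^9 - 24*y^8 + 207*y^7 - 710*y^6 + 363*y^5 + 2508*y^4 - 2647*y^3 - 3654*y^2 + 2940*y + 2744)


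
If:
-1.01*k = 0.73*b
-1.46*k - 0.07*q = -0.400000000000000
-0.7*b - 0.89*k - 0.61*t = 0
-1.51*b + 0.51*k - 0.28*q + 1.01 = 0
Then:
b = -0.10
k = 0.07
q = 4.26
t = 0.01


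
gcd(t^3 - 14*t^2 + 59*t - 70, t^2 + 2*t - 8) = t - 2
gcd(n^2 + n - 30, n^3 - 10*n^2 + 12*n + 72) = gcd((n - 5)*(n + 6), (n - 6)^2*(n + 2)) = 1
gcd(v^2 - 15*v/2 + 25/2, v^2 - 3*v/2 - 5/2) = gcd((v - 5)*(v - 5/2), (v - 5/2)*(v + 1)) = v - 5/2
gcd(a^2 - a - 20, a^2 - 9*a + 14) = 1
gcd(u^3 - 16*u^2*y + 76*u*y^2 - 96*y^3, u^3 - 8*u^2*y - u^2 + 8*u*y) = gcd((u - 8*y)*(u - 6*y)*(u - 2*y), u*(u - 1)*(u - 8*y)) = -u + 8*y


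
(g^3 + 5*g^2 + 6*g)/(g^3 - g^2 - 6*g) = (g + 3)/(g - 3)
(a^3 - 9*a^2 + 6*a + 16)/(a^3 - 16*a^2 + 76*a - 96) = (a + 1)/(a - 6)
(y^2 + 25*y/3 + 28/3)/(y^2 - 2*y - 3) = (3*y^2 + 25*y + 28)/(3*(y^2 - 2*y - 3))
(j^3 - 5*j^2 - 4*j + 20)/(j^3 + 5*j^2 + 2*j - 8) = (j^2 - 7*j + 10)/(j^2 + 3*j - 4)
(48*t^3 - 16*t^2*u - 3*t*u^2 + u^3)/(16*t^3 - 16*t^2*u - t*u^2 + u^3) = (3*t - u)/(t - u)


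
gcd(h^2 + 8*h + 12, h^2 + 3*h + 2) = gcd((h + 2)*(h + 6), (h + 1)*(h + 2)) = h + 2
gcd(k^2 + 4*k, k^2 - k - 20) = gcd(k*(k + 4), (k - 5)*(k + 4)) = k + 4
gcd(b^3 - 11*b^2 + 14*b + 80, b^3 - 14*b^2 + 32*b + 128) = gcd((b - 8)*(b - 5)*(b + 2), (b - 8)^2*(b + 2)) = b^2 - 6*b - 16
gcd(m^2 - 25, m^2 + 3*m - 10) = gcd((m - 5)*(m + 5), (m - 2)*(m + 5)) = m + 5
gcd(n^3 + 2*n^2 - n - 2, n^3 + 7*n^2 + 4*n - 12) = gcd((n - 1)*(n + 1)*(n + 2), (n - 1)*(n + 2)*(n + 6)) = n^2 + n - 2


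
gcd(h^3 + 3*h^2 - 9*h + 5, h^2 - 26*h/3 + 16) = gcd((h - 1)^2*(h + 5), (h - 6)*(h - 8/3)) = 1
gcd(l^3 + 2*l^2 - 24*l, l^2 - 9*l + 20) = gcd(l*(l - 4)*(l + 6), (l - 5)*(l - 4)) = l - 4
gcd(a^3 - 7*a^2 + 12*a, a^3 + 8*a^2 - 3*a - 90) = a - 3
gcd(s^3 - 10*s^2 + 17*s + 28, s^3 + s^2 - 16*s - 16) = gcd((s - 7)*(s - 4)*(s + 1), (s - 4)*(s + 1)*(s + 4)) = s^2 - 3*s - 4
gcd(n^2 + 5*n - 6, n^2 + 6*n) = n + 6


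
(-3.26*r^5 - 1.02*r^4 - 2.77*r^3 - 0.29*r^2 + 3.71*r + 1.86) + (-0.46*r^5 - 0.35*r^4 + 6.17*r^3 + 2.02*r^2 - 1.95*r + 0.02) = -3.72*r^5 - 1.37*r^4 + 3.4*r^3 + 1.73*r^2 + 1.76*r + 1.88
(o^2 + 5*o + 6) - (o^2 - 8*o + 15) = 13*o - 9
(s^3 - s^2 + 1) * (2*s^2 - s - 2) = 2*s^5 - 3*s^4 - s^3 + 4*s^2 - s - 2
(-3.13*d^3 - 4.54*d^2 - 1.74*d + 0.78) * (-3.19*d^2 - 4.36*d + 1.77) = 9.9847*d^5 + 28.1294*d^4 + 19.8049*d^3 - 2.9376*d^2 - 6.4806*d + 1.3806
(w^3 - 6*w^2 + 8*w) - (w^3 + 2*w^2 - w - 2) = -8*w^2 + 9*w + 2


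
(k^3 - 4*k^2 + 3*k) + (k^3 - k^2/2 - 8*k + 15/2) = 2*k^3 - 9*k^2/2 - 5*k + 15/2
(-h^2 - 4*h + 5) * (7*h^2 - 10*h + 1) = -7*h^4 - 18*h^3 + 74*h^2 - 54*h + 5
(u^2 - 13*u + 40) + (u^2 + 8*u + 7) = 2*u^2 - 5*u + 47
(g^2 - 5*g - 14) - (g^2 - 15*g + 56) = 10*g - 70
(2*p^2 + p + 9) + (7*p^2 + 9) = 9*p^2 + p + 18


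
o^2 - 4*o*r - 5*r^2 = (o - 5*r)*(o + r)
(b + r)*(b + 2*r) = b^2 + 3*b*r + 2*r^2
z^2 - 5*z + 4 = (z - 4)*(z - 1)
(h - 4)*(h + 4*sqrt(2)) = h^2 - 4*h + 4*sqrt(2)*h - 16*sqrt(2)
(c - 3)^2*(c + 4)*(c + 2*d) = c^4 + 2*c^3*d - 2*c^3 - 4*c^2*d - 15*c^2 - 30*c*d + 36*c + 72*d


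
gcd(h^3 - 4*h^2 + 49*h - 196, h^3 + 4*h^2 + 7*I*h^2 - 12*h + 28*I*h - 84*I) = h + 7*I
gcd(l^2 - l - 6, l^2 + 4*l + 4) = l + 2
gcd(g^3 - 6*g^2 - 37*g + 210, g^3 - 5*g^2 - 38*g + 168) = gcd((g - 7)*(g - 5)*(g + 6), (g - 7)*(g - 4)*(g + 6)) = g^2 - g - 42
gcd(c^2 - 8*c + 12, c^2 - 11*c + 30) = c - 6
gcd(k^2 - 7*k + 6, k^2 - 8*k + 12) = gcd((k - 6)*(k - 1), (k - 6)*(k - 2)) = k - 6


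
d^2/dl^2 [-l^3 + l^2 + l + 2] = 2 - 6*l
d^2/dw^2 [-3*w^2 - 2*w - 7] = -6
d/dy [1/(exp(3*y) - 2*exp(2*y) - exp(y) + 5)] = (-3*exp(2*y) + 4*exp(y) + 1)*exp(y)/(exp(3*y) - 2*exp(2*y) - exp(y) + 5)^2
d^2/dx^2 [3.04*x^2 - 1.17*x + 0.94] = 6.08000000000000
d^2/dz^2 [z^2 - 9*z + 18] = 2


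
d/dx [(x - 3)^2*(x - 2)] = (x - 3)*(3*x - 7)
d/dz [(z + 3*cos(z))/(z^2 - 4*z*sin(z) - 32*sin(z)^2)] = (2*(z + 3*cos(z))*(2*z*cos(z) - z + 2*sin(z) + 16*sin(2*z)) + (3*sin(z) - 1)*(-z^2 + 4*z*sin(z) + 32*sin(z)^2))/((z - 8*sin(z))^2*(z + 4*sin(z))^2)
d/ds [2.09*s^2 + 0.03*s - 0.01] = 4.18*s + 0.03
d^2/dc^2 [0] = 0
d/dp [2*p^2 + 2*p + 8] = 4*p + 2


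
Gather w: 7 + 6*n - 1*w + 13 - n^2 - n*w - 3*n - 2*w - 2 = -n^2 + 3*n + w*(-n - 3) + 18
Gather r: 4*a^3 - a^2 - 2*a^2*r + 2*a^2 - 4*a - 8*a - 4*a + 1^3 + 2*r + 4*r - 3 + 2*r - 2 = 4*a^3 + a^2 - 16*a + r*(8 - 2*a^2) - 4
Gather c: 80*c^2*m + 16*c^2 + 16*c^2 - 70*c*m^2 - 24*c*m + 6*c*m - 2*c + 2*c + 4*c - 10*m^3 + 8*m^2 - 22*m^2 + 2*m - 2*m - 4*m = c^2*(80*m + 32) + c*(-70*m^2 - 18*m + 4) - 10*m^3 - 14*m^2 - 4*m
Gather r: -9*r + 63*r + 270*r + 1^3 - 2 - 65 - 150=324*r - 216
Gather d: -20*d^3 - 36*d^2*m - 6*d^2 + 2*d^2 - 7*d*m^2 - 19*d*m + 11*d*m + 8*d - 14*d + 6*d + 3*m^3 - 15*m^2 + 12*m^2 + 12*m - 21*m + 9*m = -20*d^3 + d^2*(-36*m - 4) + d*(-7*m^2 - 8*m) + 3*m^3 - 3*m^2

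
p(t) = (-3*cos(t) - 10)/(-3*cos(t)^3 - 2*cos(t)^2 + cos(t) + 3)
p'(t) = (-3*cos(t) - 10)*(-9*sin(t)*cos(t)^2 - 4*sin(t)*cos(t) + sin(t))/(-3*cos(t)^3 - 2*cos(t)^2 + cos(t) + 3)^2 + 3*sin(t)/(-3*cos(t)^3 - 2*cos(t)^2 + cos(t) + 3)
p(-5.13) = -3.90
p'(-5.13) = 3.56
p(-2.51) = -3.07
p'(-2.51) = -1.92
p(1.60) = -3.34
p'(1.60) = -0.24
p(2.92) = -2.43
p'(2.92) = 0.90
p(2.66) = -2.79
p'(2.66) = 1.77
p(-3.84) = -3.20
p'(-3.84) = 1.84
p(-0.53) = -28.16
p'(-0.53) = -294.83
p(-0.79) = -7.27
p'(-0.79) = -20.70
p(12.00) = -20.31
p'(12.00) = -157.78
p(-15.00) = -3.22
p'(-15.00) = -1.82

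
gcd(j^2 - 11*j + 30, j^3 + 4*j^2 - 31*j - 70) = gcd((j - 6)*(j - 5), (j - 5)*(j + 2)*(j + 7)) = j - 5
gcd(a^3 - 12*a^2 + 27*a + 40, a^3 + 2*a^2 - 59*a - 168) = a - 8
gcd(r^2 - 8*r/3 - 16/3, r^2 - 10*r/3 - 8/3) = r - 4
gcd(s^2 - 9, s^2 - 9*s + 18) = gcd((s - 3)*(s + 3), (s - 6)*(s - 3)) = s - 3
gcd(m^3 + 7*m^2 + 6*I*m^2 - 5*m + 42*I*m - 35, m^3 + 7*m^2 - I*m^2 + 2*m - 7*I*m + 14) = m^2 + m*(7 + I) + 7*I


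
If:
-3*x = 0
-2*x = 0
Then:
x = 0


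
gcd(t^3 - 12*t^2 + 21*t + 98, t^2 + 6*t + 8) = t + 2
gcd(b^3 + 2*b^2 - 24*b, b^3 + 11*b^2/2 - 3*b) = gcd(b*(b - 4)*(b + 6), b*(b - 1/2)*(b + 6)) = b^2 + 6*b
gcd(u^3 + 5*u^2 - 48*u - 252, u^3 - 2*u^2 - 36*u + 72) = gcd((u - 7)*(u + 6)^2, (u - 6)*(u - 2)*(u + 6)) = u + 6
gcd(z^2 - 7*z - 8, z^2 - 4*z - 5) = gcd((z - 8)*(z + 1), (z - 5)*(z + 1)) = z + 1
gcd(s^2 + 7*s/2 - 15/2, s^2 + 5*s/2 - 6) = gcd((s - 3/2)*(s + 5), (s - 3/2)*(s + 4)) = s - 3/2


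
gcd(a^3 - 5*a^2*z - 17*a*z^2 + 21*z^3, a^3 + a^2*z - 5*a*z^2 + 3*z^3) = -a^2 - 2*a*z + 3*z^2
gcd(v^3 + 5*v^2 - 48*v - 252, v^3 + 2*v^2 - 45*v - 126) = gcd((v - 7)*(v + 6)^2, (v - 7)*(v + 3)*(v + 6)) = v^2 - v - 42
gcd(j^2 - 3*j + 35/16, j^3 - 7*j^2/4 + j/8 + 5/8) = j - 5/4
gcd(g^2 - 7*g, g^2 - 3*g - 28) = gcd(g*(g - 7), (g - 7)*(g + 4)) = g - 7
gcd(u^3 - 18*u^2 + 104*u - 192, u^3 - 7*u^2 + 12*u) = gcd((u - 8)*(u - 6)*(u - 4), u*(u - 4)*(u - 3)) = u - 4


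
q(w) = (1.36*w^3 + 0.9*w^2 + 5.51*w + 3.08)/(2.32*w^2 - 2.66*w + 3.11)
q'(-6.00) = 0.54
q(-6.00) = -2.84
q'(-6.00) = 0.54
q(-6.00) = -2.84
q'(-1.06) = 0.61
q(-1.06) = -0.39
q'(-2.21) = 0.45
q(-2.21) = -0.95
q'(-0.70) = 0.90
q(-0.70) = -0.13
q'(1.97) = -0.20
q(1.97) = 4.05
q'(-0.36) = 1.49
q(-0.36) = 0.26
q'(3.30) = 0.22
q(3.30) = 4.08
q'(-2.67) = 0.46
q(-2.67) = -1.16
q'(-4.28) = 0.51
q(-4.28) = -1.94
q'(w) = (2.66 - 4.64*w)*(1.36*w^3 + 0.9*w^2 + 5.51*w + 3.08)/(2.32*w^2 - 2.66*w + 3.11)^2 + (4.08*w^2 + 1.8*w + 5.51)/(2.32*w^2 - 2.66*w + 3.11)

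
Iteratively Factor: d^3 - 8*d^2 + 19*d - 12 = (d - 1)*(d^2 - 7*d + 12) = (d - 4)*(d - 1)*(d - 3)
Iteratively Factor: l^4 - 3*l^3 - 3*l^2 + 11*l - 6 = (l + 2)*(l^3 - 5*l^2 + 7*l - 3) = (l - 1)*(l + 2)*(l^2 - 4*l + 3) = (l - 3)*(l - 1)*(l + 2)*(l - 1)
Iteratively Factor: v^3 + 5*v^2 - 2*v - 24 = (v - 2)*(v^2 + 7*v + 12) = (v - 2)*(v + 4)*(v + 3)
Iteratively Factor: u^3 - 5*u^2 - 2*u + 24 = (u + 2)*(u^2 - 7*u + 12) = (u - 4)*(u + 2)*(u - 3)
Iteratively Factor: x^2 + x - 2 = (x + 2)*(x - 1)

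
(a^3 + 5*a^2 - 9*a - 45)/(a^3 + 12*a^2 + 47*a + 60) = (a - 3)/(a + 4)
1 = 1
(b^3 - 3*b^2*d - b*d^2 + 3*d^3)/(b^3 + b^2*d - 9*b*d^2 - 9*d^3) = (b - d)/(b + 3*d)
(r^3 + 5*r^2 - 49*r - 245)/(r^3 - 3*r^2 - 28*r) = (r^2 + 12*r + 35)/(r*(r + 4))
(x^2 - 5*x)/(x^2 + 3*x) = (x - 5)/(x + 3)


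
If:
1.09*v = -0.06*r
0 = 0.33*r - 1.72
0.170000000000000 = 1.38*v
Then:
No Solution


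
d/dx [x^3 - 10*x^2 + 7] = x*(3*x - 20)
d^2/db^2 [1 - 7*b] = 0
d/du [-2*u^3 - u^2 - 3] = 2*u*(-3*u - 1)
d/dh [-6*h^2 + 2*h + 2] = 2 - 12*h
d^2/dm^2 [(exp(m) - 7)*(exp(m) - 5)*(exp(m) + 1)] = (9*exp(2*m) - 44*exp(m) + 23)*exp(m)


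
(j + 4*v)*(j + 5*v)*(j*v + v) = j^3*v + 9*j^2*v^2 + j^2*v + 20*j*v^3 + 9*j*v^2 + 20*v^3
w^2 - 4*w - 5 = (w - 5)*(w + 1)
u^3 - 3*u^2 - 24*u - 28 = (u - 7)*(u + 2)^2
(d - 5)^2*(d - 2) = d^3 - 12*d^2 + 45*d - 50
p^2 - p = p*(p - 1)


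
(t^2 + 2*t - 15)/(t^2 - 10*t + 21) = (t + 5)/(t - 7)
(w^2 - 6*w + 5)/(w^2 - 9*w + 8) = (w - 5)/(w - 8)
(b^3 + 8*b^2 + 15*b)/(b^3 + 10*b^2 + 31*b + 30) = b/(b + 2)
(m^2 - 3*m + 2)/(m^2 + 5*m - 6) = (m - 2)/(m + 6)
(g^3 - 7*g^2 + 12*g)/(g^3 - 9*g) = (g - 4)/(g + 3)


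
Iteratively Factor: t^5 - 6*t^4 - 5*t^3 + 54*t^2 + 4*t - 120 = (t + 2)*(t^4 - 8*t^3 + 11*t^2 + 32*t - 60) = (t - 3)*(t + 2)*(t^3 - 5*t^2 - 4*t + 20) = (t - 3)*(t - 2)*(t + 2)*(t^2 - 3*t - 10) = (t - 5)*(t - 3)*(t - 2)*(t + 2)*(t + 2)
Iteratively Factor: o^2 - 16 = (o - 4)*(o + 4)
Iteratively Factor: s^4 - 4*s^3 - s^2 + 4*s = (s - 1)*(s^3 - 3*s^2 - 4*s) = s*(s - 1)*(s^2 - 3*s - 4) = s*(s - 1)*(s + 1)*(s - 4)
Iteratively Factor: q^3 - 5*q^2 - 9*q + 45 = (q + 3)*(q^2 - 8*q + 15) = (q - 3)*(q + 3)*(q - 5)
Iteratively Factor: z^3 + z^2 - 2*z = (z)*(z^2 + z - 2) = z*(z - 1)*(z + 2)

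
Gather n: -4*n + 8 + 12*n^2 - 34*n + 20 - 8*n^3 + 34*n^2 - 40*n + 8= -8*n^3 + 46*n^2 - 78*n + 36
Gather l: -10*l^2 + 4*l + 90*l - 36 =-10*l^2 + 94*l - 36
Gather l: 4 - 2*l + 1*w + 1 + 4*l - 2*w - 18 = 2*l - w - 13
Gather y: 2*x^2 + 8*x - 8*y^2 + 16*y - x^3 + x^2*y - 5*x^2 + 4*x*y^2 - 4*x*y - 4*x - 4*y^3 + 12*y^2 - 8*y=-x^3 - 3*x^2 + 4*x - 4*y^3 + y^2*(4*x + 4) + y*(x^2 - 4*x + 8)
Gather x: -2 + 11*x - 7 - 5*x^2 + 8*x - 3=-5*x^2 + 19*x - 12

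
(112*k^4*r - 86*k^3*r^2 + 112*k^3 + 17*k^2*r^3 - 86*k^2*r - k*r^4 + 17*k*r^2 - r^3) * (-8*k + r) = -896*k^5*r + 800*k^4*r^2 - 896*k^4 - 222*k^3*r^3 + 800*k^3*r + 25*k^2*r^4 - 222*k^2*r^2 - k*r^5 + 25*k*r^3 - r^4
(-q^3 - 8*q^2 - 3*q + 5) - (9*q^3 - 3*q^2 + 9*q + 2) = -10*q^3 - 5*q^2 - 12*q + 3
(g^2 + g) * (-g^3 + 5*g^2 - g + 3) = -g^5 + 4*g^4 + 4*g^3 + 2*g^2 + 3*g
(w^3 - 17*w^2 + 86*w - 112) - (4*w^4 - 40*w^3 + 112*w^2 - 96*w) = -4*w^4 + 41*w^3 - 129*w^2 + 182*w - 112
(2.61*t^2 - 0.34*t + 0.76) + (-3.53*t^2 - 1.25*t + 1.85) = -0.92*t^2 - 1.59*t + 2.61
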